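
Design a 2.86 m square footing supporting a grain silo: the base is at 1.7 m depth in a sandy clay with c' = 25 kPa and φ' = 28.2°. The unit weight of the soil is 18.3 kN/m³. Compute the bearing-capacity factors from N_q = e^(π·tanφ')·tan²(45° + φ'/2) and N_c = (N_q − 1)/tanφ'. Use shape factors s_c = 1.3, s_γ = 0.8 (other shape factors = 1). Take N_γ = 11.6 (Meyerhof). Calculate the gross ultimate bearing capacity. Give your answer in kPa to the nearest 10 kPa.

q_ult ≈ 1560 kPa

tan28.2° = 0.5362, so N_q = e^(π×0.5362)·tan²(59.1°) = 5.39 × 2.792 = 15.05.
N_c = (15.05 − 1)/tan28.2° = 26.2.
Overburden at base level: q = 18.3 × 1.7 = 31.11 kPa.
Cohesion term c·N_c·s_c = 25 × 26.198 × 1.3 = 851.45 kPa; surcharge term q·N_q = 31.11 × 15.047 = 468.12 kPa; self-weight term 0.5·γ·B·N_γ·s_γ = 0.5 × 18.3 × 2.86 × 11.6 × 0.8 = 242.85 kPa.
q_ult = 851.45 + 468.12 + 242.85 = 1562.4 kPa.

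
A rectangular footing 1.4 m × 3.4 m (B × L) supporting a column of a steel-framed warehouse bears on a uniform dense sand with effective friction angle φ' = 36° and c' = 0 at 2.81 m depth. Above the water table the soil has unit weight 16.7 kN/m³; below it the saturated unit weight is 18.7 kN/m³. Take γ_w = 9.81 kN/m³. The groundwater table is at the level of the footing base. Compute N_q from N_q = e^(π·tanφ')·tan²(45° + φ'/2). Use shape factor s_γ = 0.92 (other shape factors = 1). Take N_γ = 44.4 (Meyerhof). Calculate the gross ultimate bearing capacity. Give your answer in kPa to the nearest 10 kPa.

q_ult ≈ 2030 kPa

tan36° = 0.7265, so N_q = e^(π×0.7265)·tan²(63°) = 9.801 × 3.852 = 37.75.
Overburden at base level: q = 16.7 × 2.81 = 46.927 kPa.
Below the base the soil is submerged, so the ½γBN_γ term uses γ' = 18.7 − 9.81 = 8.89 kN/m³.
Surcharge term q·N_q = 46.927 × 37.752 = 1771.6 kPa; self-weight term 0.5·γ·B·N_γ·s_γ = 0.5 × 8.89 × 1.4 × 44.4 × 0.92 = 254.2 kPa.
q_ult = 1771.6 + 254.2 = 2025.8 kPa.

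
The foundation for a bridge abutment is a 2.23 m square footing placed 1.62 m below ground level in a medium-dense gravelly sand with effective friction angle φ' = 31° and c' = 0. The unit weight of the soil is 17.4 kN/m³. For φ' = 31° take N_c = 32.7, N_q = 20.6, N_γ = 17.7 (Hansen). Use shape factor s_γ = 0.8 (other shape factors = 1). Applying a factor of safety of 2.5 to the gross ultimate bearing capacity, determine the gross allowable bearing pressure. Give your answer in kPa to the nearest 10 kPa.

q = γ·D_f = 17.4 × 1.62 = 28.188 kPa.
q·N_q = 28.188 × 20.6 = 580.67 kPa
0.5·γ·B·N_γ·s_γ = 0.5 × 17.4 × 2.23 × 17.7 × 0.8 = 274.72 kPa
q_ult = 580.67 + 274.72 = 855.39 kPa.
q_all = q_ult / FS = 855.39 / 2.5 = 342.16 kPa.

q_all ≈ 340 kPa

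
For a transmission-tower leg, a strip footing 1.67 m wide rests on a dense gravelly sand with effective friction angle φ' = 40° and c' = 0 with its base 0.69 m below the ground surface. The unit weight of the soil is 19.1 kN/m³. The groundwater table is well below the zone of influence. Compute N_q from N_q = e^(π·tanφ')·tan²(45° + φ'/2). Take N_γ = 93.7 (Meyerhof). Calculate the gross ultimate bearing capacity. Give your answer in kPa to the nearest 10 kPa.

q_ult ≈ 2340 kPa

tan40° = 0.8391, so N_q = e^(π×0.8391)·tan²(65°) = 13.959 × 4.599 = 64.2.
q = γ·D_f = 19.1 × 0.69 = 13.179 kPa.
q·N_q = 13.179 × 64.195 = 846.03 kPa
0.5·γ·B·N_γ = 0.5 × 19.1 × 1.67 × 93.7 = 1494.4 kPa
q_ult = 846.03 + 1494.4 = 2340.4 kPa.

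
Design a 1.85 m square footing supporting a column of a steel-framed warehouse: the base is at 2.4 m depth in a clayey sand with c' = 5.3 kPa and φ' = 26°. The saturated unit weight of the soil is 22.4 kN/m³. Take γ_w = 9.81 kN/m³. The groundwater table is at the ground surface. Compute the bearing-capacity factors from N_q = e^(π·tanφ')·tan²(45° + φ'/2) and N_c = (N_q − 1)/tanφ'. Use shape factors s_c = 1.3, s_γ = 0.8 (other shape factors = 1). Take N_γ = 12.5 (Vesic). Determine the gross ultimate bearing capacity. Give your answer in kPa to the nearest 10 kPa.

tan26° = 0.4877, so N_q = e^(π×0.4877)·tan²(58°) = 4.629 × 2.561 = 11.85.
N_c = (11.85 − 1)/tan26° = 22.25.
With the water table at the surface the whole profile is submerged: γ' = 22.4 − 9.81 = 12.59 kN/m³, so q = γ'·D_f = 30.216 kPa; the same γ' applies in the ½γBN_γ term.
q_ult = c·N_c·s_c + q·N_q + 0.5·γ·B·N_γ·s_γ
     = 5.3 × 22.254 × 1.3 + 30.216 × 11.854 + 0.5 × 12.59 × 1.85 × 12.5 × 0.8
     = 153.33 + 358.19 + 116.46 = 627.98 kPa.

q_ult ≈ 630 kPa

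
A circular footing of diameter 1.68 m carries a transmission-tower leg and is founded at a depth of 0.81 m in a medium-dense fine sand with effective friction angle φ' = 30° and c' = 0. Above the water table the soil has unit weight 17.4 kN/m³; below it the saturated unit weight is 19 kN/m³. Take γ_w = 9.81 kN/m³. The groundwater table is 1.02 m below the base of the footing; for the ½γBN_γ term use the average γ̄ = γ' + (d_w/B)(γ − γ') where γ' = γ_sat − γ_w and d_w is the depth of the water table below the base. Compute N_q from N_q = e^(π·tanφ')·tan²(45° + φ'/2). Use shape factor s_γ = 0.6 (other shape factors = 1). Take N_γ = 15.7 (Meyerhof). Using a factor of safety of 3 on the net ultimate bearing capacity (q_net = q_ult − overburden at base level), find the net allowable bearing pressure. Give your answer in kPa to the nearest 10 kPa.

q_all(net) ≈ 120 kPa

N_q = e^(π·tan30°)·tan²(60°) = 18.4.
Overburden at base level: q = 17.4 × 0.81 = 14.094 kPa.
The water table is 1.02 m below the base (< B = 1.68 m), so the ½γBN_γ term uses γ̄ = γ' + (d_w/B)(γ − γ') = 9.19 + (1.02/1.68)(17.4 − 9.19) = 14.175 kN/m³.
Surcharge term q·N_q = 14.094 × 18.401 = 259.35 kPa; self-weight term 0.5·γ·B·N_γ·s_γ = 0.5 × 14.175 × 1.68 × 15.7 × 0.6 = 112.16 kPa.
q_ult = 259.35 + 112.16 = 371.51 kPa.
q_net = 371.51 − 14.094 = 357.41 kPa.
q_all(net) = 357.41 / 3 = 119.14 kPa.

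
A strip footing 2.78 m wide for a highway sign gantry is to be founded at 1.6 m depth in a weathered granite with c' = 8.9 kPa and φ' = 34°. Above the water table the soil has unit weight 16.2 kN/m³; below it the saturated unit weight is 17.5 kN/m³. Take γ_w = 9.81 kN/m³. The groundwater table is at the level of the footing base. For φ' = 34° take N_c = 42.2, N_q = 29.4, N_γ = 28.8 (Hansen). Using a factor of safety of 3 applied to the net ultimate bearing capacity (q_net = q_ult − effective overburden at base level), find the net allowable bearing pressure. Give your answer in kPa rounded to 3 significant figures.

Overburden at base level: q = 16.2 × 1.6 = 25.92 kPa.
Below the base the soil is submerged, so the ½γBN_γ term uses γ' = 17.5 − 9.81 = 7.69 kN/m³.
Cohesion term c·N_c = 8.9 × 42.2 = 375.58 kPa; surcharge term q·N_q = 25.92 × 29.4 = 762.05 kPa; self-weight term 0.5·γ·B·N_γ = 0.5 × 7.69 × 2.78 × 28.8 = 307.85 kPa.
q_ult = 375.58 + 762.05 + 307.85 = 1445.5 kPa.
Net ultimate: q_net = 1445.5 − 25.92 = 1419.6 kPa.
q_all(net) = 1419.6 / 3 = 473.18 kPa.

q_all(net) ≈ 473 kPa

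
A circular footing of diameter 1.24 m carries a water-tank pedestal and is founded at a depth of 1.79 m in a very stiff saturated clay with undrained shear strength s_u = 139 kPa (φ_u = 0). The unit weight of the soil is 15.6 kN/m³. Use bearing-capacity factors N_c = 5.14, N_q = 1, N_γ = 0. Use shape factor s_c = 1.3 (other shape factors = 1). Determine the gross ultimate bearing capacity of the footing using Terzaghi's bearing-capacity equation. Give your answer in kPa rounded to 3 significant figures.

q_ult ≈ 957 kPa

Effective surcharge at the founding depth q = γ·D_f = 15.6 × 1.79 = 27.924 kPa.
q_ult = c·N_c·s_c + q·N_q
     = 139 × 5.14 × 1.3 + 27.924 × 1
     = 928.8 + 27.924 = 956.72 kPa.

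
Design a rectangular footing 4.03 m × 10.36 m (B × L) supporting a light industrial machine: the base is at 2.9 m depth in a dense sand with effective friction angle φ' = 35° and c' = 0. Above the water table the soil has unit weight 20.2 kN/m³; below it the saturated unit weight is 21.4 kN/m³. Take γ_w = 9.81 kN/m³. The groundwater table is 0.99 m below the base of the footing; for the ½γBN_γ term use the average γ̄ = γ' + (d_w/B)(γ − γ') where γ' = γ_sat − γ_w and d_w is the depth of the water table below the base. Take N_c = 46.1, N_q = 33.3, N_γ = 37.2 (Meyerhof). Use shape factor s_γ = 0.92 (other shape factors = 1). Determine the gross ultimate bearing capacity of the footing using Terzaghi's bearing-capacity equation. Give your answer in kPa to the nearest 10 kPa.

q_ult ≈ 2900 kPa

Overburden at base level: q = 20.2 × 2.9 = 58.58 kPa.
The water table is 0.99 m below the base (< B = 4.03 m), so the ½γBN_γ term uses γ̄ = γ' + (d_w/B)(γ − γ') = 11.59 + (0.99/4.03)(20.2 − 11.59) = 13.705 kN/m³.
Surcharge term q·N_q = 58.58 × 33.3 = 1950.7 kPa; self-weight term 0.5·γ·B·N_γ·s_γ = 0.5 × 13.705 × 4.03 × 37.2 × 0.92 = 945.12 kPa.
q_ult = 1950.7 + 945.12 = 2895.8 kPa.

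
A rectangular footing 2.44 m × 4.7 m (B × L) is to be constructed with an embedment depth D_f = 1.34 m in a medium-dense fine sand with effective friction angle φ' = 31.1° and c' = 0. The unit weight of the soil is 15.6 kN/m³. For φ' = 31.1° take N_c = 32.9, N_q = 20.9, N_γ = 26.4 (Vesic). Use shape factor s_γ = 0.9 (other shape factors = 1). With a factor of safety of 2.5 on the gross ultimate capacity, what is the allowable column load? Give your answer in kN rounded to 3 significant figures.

P_all ≈ 4080 kN

Effective surcharge at the founding depth q = γ·D_f = 15.6 × 1.34 = 20.904 kPa.
q_ult = q·N_q + 0.5·γ·B·N_γ·s_γ
     = 20.904 × 20.9 + 0.5 × 15.6 × 2.44 × 26.4 × 0.9
     = 436.89 + 452.2 = 889.09 kPa.
Gross allowable pressure q_all = 889.09 / 2.5 = 355.64 kPa.
Footing area = 11.468 m², so allowable column load = 355.64 × 11.468 = 4078.5 kN.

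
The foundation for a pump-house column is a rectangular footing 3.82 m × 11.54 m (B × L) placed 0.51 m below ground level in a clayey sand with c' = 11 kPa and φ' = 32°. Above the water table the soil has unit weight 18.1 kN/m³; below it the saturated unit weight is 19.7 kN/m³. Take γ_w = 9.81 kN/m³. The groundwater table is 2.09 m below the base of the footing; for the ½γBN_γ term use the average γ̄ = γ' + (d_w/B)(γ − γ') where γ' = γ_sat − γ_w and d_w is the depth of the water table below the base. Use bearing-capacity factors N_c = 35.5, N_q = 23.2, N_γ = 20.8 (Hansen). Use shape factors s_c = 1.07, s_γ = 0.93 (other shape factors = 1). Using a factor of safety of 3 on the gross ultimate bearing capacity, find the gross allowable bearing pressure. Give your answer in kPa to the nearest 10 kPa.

q_all ≈ 390 kPa

q = γ·D_f = 18.1 × 0.51 = 9.231 kPa.
γ' = 9.89 kN/m³; averaging over the depth B below the base, γ̄ = γ' + (d_w/B)(γ − γ') = 14.382 kN/m³.
c·N_c·s_c = 11 × 35.5 × 1.07 = 417.84 kPa
q·N_q = 9.231 × 23.2 = 214.16 kPa
0.5·γ·B·N_γ·s_γ = 0.5 × 14.382 × 3.82 × 20.8 × 0.93 = 531.37 kPa
q_ult = 417.84 + 214.16 + 531.37 = 1163.4 kPa.
q_all = 1163.4 / 3 = 387.79 kPa.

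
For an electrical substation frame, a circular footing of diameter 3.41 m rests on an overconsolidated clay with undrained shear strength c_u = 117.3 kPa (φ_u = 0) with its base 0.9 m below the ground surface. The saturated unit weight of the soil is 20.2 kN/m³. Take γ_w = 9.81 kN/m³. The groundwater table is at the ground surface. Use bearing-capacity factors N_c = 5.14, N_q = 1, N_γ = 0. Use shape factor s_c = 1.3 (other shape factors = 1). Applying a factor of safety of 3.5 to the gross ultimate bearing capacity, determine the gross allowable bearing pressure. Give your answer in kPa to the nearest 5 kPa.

q_all ≈ 225 kPa

With the water table at the surface the whole profile is submerged: γ' = 20.2 − 9.81 = 10.39 kN/m³, so q = γ'·D_f = 9.351 kPa.
q_ult = c·N_c·s_c + q·N_q
     = 117.3 × 5.14 × 1.3 + 9.351 × 1
     = 783.8 + 9.351 = 793.15 kPa.
q_all = q_ult / FS = 793.15 / 3.5 = 226.61 kPa.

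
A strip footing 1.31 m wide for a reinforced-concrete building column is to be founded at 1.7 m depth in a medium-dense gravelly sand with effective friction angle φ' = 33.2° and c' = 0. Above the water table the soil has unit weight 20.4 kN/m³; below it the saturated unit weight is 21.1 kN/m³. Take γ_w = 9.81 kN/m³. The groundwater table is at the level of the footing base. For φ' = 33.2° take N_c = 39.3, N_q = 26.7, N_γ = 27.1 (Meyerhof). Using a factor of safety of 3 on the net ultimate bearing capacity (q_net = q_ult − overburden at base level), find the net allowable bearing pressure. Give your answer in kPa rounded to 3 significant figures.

q_all(net) ≈ 364 kPa

Overburden at base level: q = 20.4 × 1.7 = 34.68 kPa.
Below the base the soil is submerged, so the ½γBN_γ term uses γ' = 21.1 − 9.81 = 11.29 kN/m³.
Surcharge term q·N_q = 34.68 × 26.7 = 925.96 kPa; self-weight term 0.5·γ·B·N_γ = 0.5 × 11.29 × 1.31 × 27.1 = 200.4 kPa.
q_ult = 925.96 + 200.4 = 1126.4 kPa.
q_net = 1126.4 − 34.68 = 1091.7 kPa.
q_all(net) = 1091.7 / 3 = 363.89 kPa.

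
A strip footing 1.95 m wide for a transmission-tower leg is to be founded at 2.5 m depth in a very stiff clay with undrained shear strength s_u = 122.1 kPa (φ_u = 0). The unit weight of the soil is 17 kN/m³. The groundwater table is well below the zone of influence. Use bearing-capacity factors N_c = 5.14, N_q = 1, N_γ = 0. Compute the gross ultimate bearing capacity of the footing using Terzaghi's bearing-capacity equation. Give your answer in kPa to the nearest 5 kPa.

q_ult ≈ 670 kPa

Overburden at base level: q = 17 × 2.5 = 42.5 kPa.
Cohesion term c·N_c = 122.1 × 5.14 = 627.59 kPa; surcharge term q·N_q = 42.5 × 1 = 42.5 kPa.
q_ult = 627.59 + 42.5 = 670.09 kPa.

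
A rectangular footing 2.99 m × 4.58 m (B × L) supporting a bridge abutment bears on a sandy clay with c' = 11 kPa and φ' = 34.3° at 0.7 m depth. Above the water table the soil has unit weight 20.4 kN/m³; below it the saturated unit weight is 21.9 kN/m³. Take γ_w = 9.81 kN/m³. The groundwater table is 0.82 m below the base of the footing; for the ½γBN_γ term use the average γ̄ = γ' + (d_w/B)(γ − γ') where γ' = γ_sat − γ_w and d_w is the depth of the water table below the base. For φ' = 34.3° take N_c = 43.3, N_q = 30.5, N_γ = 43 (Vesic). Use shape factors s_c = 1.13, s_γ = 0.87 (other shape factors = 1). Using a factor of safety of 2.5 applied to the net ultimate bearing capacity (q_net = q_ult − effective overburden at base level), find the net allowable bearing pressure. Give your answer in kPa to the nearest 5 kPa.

q_all(net) ≈ 705 kPa

Overburden at base level: q = 20.4 × 0.7 = 14.28 kPa.
The water table is 0.82 m below the base (< B = 2.99 m), so the ½γBN_γ term uses γ̄ = γ' + (d_w/B)(γ − γ') = 12.09 + (0.82/2.99)(20.4 − 12.09) = 14.369 kN/m³.
Cohesion term c·N_c·s_c = 11 × 43.3 × 1.13 = 538.22 kPa; surcharge term q·N_q = 14.28 × 30.5 = 435.54 kPa; self-weight term 0.5·γ·B·N_γ·s_γ = 0.5 × 14.369 × 2.99 × 43 × 0.87 = 803.63 kPa.
q_ult = 538.22 + 435.54 + 803.63 = 1777.4 kPa.
Net ultimate: q_net = 1777.4 − 14.28 = 1763.1 kPa.
q_all(net) = 1763.1 / 2.5 = 705.24 kPa.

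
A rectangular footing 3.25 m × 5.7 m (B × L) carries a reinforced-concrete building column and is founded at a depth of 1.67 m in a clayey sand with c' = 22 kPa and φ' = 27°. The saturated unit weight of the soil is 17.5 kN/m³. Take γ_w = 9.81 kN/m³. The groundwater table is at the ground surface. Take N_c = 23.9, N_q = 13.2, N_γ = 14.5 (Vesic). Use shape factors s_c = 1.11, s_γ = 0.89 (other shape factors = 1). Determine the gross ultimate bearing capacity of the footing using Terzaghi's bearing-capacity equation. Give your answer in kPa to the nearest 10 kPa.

q_ult ≈ 910 kPa

Water table at ground surface, so effective unit weight γ' = 17.5 − 9.81 = 7.69 kN/m³ is used throughout; overburden q = 7.69 × 1.67 = 12.842 kPa; the same γ' applies in the ½γBN_γ term.
Cohesion term c·N_c·s_c = 22 × 23.9 × 1.11 = 583.64 kPa; surcharge term q·N_q = 12.842 × 13.2 = 169.52 kPa; self-weight term 0.5·γ·B·N_γ·s_γ = 0.5 × 7.69 × 3.25 × 14.5 × 0.89 = 161.26 kPa.
q_ult = 583.64 + 169.52 + 161.26 = 914.42 kPa.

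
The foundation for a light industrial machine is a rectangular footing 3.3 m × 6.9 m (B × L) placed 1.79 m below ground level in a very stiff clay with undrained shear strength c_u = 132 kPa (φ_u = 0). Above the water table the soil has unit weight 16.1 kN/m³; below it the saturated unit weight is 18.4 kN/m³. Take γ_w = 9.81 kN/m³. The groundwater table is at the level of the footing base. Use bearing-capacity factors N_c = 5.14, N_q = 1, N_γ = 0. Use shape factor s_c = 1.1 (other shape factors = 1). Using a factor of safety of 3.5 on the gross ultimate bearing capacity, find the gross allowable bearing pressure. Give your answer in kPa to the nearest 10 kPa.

Overburden at base level: q = 16.1 × 1.79 = 28.819 kPa.
Cohesion term c·N_c·s_c = 132 × 5.14 × 1.1 = 746.33 kPa; surcharge term q·N_q = 28.819 × 1 = 28.819 kPa.
q_ult = 746.33 + 28.819 = 775.15 kPa.
q_all = 775.15 / 3.5 = 221.47 kPa.

q_all ≈ 220 kPa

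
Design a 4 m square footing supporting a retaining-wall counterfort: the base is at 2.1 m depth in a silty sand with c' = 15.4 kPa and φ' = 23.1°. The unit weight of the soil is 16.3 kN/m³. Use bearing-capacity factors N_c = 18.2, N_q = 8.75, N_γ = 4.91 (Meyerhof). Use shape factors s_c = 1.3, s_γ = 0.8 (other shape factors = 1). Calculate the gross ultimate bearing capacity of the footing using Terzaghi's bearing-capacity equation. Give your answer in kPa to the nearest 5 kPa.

q_ult ≈ 790 kPa

q = γ·D_f = 16.3 × 2.1 = 34.23 kPa.
c·N_c·s_c = 15.4 × 18.2 × 1.3 = 364.36 kPa
q·N_q = 34.23 × 8.75 = 299.51 kPa
0.5·γ·B·N_γ·s_γ = 0.5 × 16.3 × 4 × 4.91 × 0.8 = 128.05 kPa
q_ult = 364.36 + 299.51 + 128.05 = 791.93 kPa.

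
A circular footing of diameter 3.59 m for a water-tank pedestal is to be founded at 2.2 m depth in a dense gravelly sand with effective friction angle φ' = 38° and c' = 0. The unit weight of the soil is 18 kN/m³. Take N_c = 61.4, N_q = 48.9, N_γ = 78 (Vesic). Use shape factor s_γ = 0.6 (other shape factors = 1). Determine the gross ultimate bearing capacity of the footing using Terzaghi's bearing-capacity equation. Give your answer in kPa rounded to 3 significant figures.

q = γ·D_f = 18 × 2.2 = 39.6 kPa.
q·N_q = 39.6 × 48.9 = 1936.4 kPa
0.5·γ·B·N_γ·s_γ = 0.5 × 18 × 3.59 × 78 × 0.6 = 1512.1 kPa
q_ult = 1936.4 + 1512.1 = 3448.5 kPa.

q_ult ≈ 3450 kPa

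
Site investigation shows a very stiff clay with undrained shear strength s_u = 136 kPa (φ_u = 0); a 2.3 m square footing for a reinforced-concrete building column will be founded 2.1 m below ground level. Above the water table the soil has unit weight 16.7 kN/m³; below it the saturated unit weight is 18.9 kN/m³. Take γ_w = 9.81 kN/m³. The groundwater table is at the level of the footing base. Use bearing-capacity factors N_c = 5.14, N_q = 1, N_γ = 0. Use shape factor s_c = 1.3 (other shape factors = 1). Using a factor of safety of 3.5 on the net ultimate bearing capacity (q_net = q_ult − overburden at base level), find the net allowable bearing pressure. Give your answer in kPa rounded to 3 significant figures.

Overburden at base level: q = 16.7 × 2.1 = 35.07 kPa.
Cohesion term c·N_c·s_c = 136 × 5.14 × 1.3 = 908.75 kPa; surcharge term q·N_q = 35.07 × 1 = 35.07 kPa.
q_ult = 908.75 + 35.07 = 943.82 kPa.
q_net = 943.82 − 35.07 = 908.75 kPa.
q_all(net) = 908.75 / 3.5 = 259.64 kPa.

q_all(net) ≈ 260 kPa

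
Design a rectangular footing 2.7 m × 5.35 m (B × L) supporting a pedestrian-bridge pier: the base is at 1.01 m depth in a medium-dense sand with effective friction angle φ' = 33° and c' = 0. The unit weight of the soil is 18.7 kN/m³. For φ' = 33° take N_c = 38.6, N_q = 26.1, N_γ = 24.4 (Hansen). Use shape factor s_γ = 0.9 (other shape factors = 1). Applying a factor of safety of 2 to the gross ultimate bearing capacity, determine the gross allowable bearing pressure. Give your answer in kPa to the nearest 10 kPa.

Effective surcharge at the founding depth q = γ·D_f = 18.7 × 1.01 = 18.887 kPa.
q_ult = q·N_q + 0.5·γ·B·N_γ·s_γ
     = 18.887 × 26.1 + 0.5 × 18.7 × 2.7 × 24.4 × 0.9
     = 492.95 + 554.38 = 1047.3 kPa.
q_all = q_ult / FS = 1047.3 / 2 = 523.67 kPa.

q_all ≈ 520 kPa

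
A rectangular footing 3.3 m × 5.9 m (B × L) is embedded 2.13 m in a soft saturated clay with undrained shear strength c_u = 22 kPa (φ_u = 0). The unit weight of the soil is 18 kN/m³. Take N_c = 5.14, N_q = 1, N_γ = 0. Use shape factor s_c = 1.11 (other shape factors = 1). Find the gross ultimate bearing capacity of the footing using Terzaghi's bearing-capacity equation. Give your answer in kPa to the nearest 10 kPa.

Effective surcharge at the founding depth q = γ·D_f = 18 × 2.13 = 38.34 kPa.
q_ult = c·N_c·s_c + q·N_q
     = 22 × 5.14 × 1.11 + 38.34 × 1
     = 125.52 + 38.34 = 163.86 kPa.

q_ult ≈ 160 kPa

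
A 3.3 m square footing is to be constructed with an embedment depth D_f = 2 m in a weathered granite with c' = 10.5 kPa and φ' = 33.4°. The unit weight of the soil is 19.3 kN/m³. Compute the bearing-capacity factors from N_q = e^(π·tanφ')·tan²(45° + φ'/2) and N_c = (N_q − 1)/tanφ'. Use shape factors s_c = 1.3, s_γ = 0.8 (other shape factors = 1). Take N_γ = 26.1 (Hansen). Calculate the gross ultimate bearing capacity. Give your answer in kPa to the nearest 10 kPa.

tan33.4° = 0.6594, so N_q = e^(π×0.6594)·tan²(61.7°) = 7.937 × 3.449 = 27.38.
N_c = (27.38 − 1)/tan33.4° = 40.
Effective surcharge at the founding depth q = γ·D_f = 19.3 × 2 = 38.6 kPa.
q_ult = c·N_c·s_c + q·N_q + 0.5·γ·B·N_γ·s_γ
     = 10.5 × 40 × 1.3 + 38.6 × 27.375 + 0.5 × 19.3 × 3.3 × 26.1 × 0.8
     = 546 + 1056.7 + 664.92 = 2267.6 kPa.

q_ult ≈ 2270 kPa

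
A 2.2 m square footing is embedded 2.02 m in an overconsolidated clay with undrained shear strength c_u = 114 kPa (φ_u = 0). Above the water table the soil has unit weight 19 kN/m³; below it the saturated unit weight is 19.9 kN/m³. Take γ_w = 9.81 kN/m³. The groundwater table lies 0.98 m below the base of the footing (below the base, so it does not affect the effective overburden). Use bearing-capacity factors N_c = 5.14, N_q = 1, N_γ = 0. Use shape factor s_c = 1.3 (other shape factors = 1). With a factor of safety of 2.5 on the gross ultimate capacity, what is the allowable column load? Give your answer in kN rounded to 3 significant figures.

Overburden at base level: q = 19 × 2.02 = 38.38 kPa.
Cohesion term c·N_c·s_c = 114 × 5.14 × 1.3 = 761.75 kPa; surcharge term q·N_q = 38.38 × 1 = 38.38 kPa.
q_ult = 761.75 + 38.38 = 800.13 kPa.
Gross allowable pressure q_all = 800.13 / 2.5 = 320.05 kPa.
Footing area = 4.84 m², so allowable column load = 320.05 × 4.84 = 1549 kN.

P_all ≈ 1550 kN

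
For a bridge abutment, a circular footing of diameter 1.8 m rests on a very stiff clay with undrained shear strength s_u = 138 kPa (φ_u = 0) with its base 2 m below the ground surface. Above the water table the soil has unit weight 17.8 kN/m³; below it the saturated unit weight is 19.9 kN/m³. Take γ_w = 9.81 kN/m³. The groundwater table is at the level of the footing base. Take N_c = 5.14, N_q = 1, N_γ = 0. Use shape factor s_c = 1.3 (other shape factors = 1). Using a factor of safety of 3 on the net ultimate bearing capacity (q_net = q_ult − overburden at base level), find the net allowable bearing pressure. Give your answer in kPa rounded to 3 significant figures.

q = γ·D_f = 17.8 × 2 = 35.6 kPa.
c·N_c·s_c = 138 × 5.14 × 1.3 = 922.12 kPa
q·N_q = 35.6 × 1 = 35.6 kPa
q_ult = 922.12 + 35.6 = 957.72 kPa.
q_net = 957.72 − 35.6 = 922.12 kPa.
q_all(net) = 922.12 / 3 = 307.37 kPa.

q_all(net) ≈ 307 kPa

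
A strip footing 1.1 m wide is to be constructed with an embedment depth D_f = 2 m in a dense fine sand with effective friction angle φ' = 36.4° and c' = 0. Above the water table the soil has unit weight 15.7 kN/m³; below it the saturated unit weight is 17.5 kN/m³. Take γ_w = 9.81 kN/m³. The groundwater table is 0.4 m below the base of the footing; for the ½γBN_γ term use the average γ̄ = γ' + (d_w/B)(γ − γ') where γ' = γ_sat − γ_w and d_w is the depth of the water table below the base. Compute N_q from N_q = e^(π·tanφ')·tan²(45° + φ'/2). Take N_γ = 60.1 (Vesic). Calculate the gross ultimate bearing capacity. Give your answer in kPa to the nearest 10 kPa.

q_ult ≈ 1600 kPa

tan36.4° = 0.7373, so N_q = e^(π×0.7373)·tan²(63.2°) = 10.137 × 3.919 = 39.73.
q = γ·D_f = 15.7 × 2 = 31.4 kPa.
γ' = 7.69 kN/m³; averaging over the depth B below the base, γ̄ = γ' + (d_w/B)(γ − γ') = 10.603 kN/m³.
q·N_q = 31.4 × 39.727 = 1247.4 kPa
0.5·γ·B·N_γ = 0.5 × 10.603 × 1.1 × 60.1 = 350.47 kPa
q_ult = 1247.4 + 350.47 = 1597.9 kPa.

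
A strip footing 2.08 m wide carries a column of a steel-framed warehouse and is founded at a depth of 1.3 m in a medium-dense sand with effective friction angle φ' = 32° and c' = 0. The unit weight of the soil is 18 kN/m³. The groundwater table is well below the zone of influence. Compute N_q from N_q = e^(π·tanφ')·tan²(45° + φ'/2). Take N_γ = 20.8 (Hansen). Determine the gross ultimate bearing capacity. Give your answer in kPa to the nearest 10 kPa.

q_ult ≈ 930 kPa

tan32° = 0.6249, so N_q = e^(π×0.6249)·tan²(61°) = 7.121 × 3.255 = 23.18.
Effective surcharge at the founding depth q = γ·D_f = 18 × 1.3 = 23.4 kPa.
q_ult = q·N_q + 0.5·γ·B·N_γ
     = 23.4 × 23.177 + 0.5 × 18 × 2.08 × 20.8
     = 542.34 + 389.38 = 931.71 kPa.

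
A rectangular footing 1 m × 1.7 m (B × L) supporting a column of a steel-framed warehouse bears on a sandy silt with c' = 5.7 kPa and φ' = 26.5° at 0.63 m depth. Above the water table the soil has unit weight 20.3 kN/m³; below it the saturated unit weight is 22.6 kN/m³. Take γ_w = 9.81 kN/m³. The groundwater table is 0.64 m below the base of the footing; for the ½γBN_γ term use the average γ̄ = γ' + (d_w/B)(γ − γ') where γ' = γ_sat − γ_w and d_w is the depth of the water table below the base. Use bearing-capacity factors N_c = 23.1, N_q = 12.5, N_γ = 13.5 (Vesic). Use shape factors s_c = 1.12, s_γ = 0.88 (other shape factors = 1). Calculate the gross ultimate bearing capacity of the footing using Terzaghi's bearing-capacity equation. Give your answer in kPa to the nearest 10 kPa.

q_ult ≈ 410 kPa

q = γ·D_f = 20.3 × 0.63 = 12.789 kPa.
γ' = 12.79 kN/m³; averaging over the depth B below the base, γ̄ = γ' + (d_w/B)(γ − γ') = 17.596 kN/m³.
c·N_c·s_c = 5.7 × 23.1 × 1.12 = 147.47 kPa
q·N_q = 12.789 × 12.5 = 159.86 kPa
0.5·γ·B·N_γ·s_γ = 0.5 × 17.596 × 1 × 13.5 × 0.88 = 104.52 kPa
q_ult = 147.47 + 159.86 + 104.52 = 411.86 kPa.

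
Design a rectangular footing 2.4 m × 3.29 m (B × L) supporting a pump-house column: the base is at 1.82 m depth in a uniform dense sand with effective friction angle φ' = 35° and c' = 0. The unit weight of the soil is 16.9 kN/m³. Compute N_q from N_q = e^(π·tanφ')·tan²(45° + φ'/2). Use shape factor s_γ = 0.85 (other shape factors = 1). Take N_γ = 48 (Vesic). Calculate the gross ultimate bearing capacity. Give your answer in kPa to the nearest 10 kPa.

q_ult ≈ 1850 kPa

tan35° = 0.7002, so N_q = e^(π×0.7002)·tan²(62.5°) = 9.023 × 3.69 = 33.3.
Overburden at base level: q = 16.9 × 1.82 = 30.758 kPa.
Surcharge term q·N_q = 30.758 × 33.296 = 1024.1 kPa; self-weight term 0.5·γ·B·N_γ·s_γ = 0.5 × 16.9 × 2.4 × 48 × 0.85 = 827.42 kPa.
q_ult = 1024.1 + 827.42 = 1851.5 kPa.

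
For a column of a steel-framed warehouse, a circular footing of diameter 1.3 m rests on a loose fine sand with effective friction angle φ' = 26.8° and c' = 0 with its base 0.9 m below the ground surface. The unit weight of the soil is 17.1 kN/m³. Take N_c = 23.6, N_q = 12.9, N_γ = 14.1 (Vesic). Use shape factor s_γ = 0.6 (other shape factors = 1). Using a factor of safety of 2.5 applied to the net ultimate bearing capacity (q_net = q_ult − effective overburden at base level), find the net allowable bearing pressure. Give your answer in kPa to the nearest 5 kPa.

q_all(net) ≈ 110 kPa

Effective surcharge at the founding depth q = γ·D_f = 17.1 × 0.9 = 15.39 kPa.
q_ult = q·N_q + 0.5·γ·B·N_γ·s_γ
     = 15.39 × 12.9 + 0.5 × 17.1 × 1.3 × 14.1 × 0.6
     = 198.53 + 94.033 = 292.56 kPa.
Net ultimate: q_net = 292.56 − 15.39 = 277.17 kPa.
q_all(net) = 277.17 / 2.5 = 110.87 kPa.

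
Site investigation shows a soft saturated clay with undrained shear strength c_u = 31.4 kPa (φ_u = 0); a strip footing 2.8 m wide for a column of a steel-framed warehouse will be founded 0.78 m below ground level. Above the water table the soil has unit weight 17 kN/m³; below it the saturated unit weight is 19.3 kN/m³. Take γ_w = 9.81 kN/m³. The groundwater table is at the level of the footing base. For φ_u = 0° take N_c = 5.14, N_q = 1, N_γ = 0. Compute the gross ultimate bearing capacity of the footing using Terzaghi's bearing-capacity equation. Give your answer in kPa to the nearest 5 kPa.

q_ult ≈ 175 kPa

Overburden at base level: q = 17 × 0.78 = 13.26 kPa.
Cohesion term c·N_c = 31.4 × 5.14 = 161.4 kPa; surcharge term q·N_q = 13.26 × 1 = 13.26 kPa.
q_ult = 161.4 + 13.26 = 174.66 kPa.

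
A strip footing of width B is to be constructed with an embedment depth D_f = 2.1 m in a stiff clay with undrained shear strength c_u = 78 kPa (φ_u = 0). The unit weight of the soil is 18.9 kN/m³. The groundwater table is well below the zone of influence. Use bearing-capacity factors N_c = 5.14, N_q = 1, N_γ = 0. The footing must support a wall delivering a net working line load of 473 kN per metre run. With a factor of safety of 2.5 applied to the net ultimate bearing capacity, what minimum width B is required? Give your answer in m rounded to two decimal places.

Overburden at base level: q = 18.9 × 2.1 = 39.69 kPa.
Cohesion term c·N_c = 78 × 5.14 = 400.92 kPa; surcharge term q·N_q = 39.69 × 1 = 39.69 kPa.
q_ult = 400.92 + 39.69 = 440.61 kPa.
For φ = 0 the ½γBN_γ term vanishes, so q_ult is independent of B. q_net = 440.61 − 39.69 = 400.92 kPa; q_all(net) = 400.92/2.5 = 160.37 kPa.
Required width B = w / q_all(net) = 473 / 160.37 = 2.949 m.

B = 2.95 m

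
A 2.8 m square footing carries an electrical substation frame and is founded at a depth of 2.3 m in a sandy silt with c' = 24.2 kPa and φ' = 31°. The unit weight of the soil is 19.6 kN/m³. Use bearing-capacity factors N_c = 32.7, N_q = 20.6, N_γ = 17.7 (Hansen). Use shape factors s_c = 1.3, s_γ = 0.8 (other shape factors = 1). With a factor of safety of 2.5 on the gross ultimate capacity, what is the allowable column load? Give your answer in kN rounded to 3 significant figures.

q = γ·D_f = 19.6 × 2.3 = 45.08 kPa.
c·N_c·s_c = 24.2 × 32.7 × 1.3 = 1028.7 kPa
q·N_q = 45.08 × 20.6 = 928.65 kPa
0.5·γ·B·N_γ·s_γ = 0.5 × 19.6 × 2.8 × 17.7 × 0.8 = 388.55 kPa
q_ult = 1028.7 + 928.65 + 388.55 = 2345.9 kPa.
Gross allowable pressure q_all = 2345.9 / 2.5 = 938.38 kPa.
Footing area = 7.84 m², so allowable column load = 938.38 × 7.84 = 7356.9 kN.

P_all ≈ 7360 kN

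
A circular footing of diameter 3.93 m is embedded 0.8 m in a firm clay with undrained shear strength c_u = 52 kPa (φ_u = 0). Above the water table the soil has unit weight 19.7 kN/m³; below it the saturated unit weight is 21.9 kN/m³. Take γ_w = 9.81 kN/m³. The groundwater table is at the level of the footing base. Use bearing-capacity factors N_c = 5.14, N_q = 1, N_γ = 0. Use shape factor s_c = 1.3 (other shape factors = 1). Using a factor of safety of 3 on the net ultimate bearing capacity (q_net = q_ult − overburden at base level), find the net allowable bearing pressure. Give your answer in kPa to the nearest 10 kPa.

q_all(net) ≈ 120 kPa

q = γ·D_f = 19.7 × 0.8 = 15.76 kPa.
c·N_c·s_c = 52 × 5.14 × 1.3 = 347.46 kPa
q·N_q = 15.76 × 1 = 15.76 kPa
q_ult = 347.46 + 15.76 = 363.22 kPa.
q_net = 363.22 − 15.76 = 347.46 kPa.
q_all(net) = 347.46 / 3 = 115.82 kPa.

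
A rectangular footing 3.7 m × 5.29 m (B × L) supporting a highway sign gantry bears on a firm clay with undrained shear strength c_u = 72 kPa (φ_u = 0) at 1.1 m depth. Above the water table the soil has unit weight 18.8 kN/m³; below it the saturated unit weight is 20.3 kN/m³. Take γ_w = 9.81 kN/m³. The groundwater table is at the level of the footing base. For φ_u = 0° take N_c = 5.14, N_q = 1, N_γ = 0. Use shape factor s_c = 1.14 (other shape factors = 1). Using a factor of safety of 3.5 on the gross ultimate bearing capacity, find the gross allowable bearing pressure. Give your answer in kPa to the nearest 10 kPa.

q_all ≈ 130 kPa

Overburden at base level: q = 18.8 × 1.1 = 20.68 kPa.
Cohesion term c·N_c·s_c = 72 × 5.14 × 1.14 = 421.89 kPa; surcharge term q·N_q = 20.68 × 1 = 20.68 kPa.
q_ult = 421.89 + 20.68 = 442.57 kPa.
q_all = 442.57 / 3.5 = 126.45 kPa.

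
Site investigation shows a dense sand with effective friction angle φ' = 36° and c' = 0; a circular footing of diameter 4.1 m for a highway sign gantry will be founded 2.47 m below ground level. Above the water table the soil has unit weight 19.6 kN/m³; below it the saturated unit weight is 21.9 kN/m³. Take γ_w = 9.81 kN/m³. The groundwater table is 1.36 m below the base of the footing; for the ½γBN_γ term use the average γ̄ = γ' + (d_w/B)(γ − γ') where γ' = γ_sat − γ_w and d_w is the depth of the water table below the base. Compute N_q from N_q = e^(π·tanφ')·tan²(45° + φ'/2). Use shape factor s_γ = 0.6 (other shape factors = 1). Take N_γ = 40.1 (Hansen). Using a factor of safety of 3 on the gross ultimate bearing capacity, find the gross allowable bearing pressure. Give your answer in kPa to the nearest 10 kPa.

N_q = e^(π·tan36°)·tan²(63°) = 37.75.
Overburden at base level: q = 19.6 × 2.47 = 48.412 kPa.
The water table is 1.36 m below the base (< B = 4.1 m), so the ½γBN_γ term uses γ̄ = γ' + (d_w/B)(γ − γ') = 12.09 + (1.36/4.1)(19.6 − 12.09) = 14.581 kN/m³.
Surcharge term q·N_q = 48.412 × 37.752 = 1827.7 kPa; self-weight term 0.5·γ·B·N_γ·s_γ = 0.5 × 14.581 × 4.1 × 40.1 × 0.6 = 719.18 kPa.
q_ult = 1827.7 + 719.18 = 2546.9 kPa.
q_all = 2546.9 / 3 = 848.95 kPa.

q_all ≈ 850 kPa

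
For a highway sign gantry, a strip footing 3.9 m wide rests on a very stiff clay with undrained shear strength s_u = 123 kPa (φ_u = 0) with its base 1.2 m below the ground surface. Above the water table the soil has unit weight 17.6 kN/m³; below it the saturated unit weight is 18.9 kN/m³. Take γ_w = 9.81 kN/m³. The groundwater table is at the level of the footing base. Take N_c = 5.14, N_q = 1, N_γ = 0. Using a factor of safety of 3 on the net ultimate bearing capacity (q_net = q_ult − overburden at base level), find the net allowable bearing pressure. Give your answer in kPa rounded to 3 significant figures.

q = γ·D_f = 17.6 × 1.2 = 21.12 kPa.
c·N_c = 123 × 5.14 = 632.22 kPa
q·N_q = 21.12 × 1 = 21.12 kPa
q_ult = 632.22 + 21.12 = 653.34 kPa.
q_net = 653.34 − 21.12 = 632.22 kPa.
q_all(net) = 632.22 / 3 = 210.74 kPa.

q_all(net) ≈ 211 kPa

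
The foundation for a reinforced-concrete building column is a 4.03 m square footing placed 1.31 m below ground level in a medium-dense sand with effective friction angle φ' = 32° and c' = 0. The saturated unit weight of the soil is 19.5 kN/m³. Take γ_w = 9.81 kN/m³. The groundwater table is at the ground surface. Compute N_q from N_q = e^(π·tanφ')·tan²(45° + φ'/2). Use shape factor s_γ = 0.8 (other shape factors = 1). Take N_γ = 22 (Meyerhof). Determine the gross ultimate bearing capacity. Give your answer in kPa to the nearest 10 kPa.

tan32° = 0.6249, so N_q = e^(π×0.6249)·tan²(61°) = 7.121 × 3.255 = 23.18.
With the water table at the surface the whole profile is submerged: γ' = 19.5 − 9.81 = 9.69 kN/m³, so q = γ'·D_f = 12.694 kPa; the same γ' applies in the ½γBN_γ term.
q_ult = q·N_q + 0.5·γ·B·N_γ·s_γ
     = 12.694 × 23.177 + 0.5 × 9.69 × 4.03 × 22 × 0.8
     = 294.2 + 343.65 = 637.85 kPa.

q_ult ≈ 640 kPa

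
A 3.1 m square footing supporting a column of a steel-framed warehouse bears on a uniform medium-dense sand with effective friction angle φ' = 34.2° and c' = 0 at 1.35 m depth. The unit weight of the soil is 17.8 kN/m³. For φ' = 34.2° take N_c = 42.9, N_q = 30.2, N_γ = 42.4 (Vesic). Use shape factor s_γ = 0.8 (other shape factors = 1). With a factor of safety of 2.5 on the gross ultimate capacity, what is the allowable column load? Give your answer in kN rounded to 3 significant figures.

q = γ·D_f = 17.8 × 1.35 = 24.03 kPa.
q·N_q = 24.03 × 30.2 = 725.71 kPa
0.5·γ·B·N_γ·s_γ = 0.5 × 17.8 × 3.1 × 42.4 × 0.8 = 935.85 kPa
q_ult = 725.71 + 935.85 = 1661.6 kPa.
Gross allowable pressure q_all = 1661.6 / 2.5 = 664.62 kPa.
Footing area = 9.61 m², so allowable column load = 664.62 × 9.61 = 6387 kN.

P_all ≈ 6390 kN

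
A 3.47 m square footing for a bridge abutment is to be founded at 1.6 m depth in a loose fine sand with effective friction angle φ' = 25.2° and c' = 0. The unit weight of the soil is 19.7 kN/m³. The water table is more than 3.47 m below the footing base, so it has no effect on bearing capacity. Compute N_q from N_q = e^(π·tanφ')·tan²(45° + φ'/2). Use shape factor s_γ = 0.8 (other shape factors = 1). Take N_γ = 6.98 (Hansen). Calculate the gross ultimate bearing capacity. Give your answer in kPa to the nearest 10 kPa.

tan25.2° = 0.4706, so N_q = e^(π×0.4706)·tan²(57.6°) = 4.386 × 2.483 = 10.89.
Overburden at base level: q = 19.7 × 1.6 = 31.52 kPa.
Surcharge term q·N_q = 31.52 × 10.889 = 343.23 kPa; self-weight term 0.5·γ·B·N_γ·s_γ = 0.5 × 19.7 × 3.47 × 6.98 × 0.8 = 190.86 kPa.
q_ult = 343.23 + 190.86 = 534.09 kPa.

q_ult ≈ 530 kPa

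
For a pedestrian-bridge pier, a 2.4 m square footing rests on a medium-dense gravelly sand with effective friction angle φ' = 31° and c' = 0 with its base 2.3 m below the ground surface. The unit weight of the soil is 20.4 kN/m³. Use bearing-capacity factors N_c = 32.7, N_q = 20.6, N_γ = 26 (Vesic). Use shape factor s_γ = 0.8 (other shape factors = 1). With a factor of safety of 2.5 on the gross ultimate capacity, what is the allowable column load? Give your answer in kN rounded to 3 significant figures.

Overburden at base level: q = 20.4 × 2.3 = 46.92 kPa.
Surcharge term q·N_q = 46.92 × 20.6 = 966.55 kPa; self-weight term 0.5·γ·B·N_γ·s_γ = 0.5 × 20.4 × 2.4 × 26 × 0.8 = 509.18 kPa.
q_ult = 966.55 + 509.18 = 1475.7 kPa.
Gross allowable pressure q_all = 1475.7 / 2.5 = 590.29 kPa.
Footing area = 5.76 m², so allowable column load = 590.29 × 5.76 = 3400.1 kN.

P_all ≈ 3400 kN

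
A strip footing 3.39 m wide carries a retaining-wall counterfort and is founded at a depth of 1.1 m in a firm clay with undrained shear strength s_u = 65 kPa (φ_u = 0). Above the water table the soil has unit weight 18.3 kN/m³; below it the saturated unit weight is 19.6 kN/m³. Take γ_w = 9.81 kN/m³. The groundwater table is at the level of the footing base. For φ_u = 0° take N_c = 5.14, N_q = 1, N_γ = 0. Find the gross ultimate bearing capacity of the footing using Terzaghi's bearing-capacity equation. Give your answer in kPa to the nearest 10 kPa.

Effective surcharge at the founding depth q = γ·D_f = 18.3 × 1.1 = 20.13 kPa.
q_ult = c·N_c + q·N_q
     = 65 × 5.14 + 20.13 × 1
     = 334.1 + 20.13 = 354.23 kPa.

q_ult ≈ 350 kPa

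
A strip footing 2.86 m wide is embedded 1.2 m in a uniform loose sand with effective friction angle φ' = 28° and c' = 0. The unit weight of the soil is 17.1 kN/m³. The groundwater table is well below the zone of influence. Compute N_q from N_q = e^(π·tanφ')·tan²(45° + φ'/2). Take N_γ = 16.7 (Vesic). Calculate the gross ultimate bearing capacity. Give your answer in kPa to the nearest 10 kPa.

q_ult ≈ 710 kPa

tan28° = 0.5317, so N_q = e^(π×0.5317)·tan²(59°) = 5.314 × 2.77 = 14.72.
Overburden at base level: q = 17.1 × 1.2 = 20.52 kPa.
Surcharge term q·N_q = 20.52 × 14.72 = 302.05 kPa; self-weight term 0.5·γ·B·N_γ = 0.5 × 17.1 × 2.86 × 16.7 = 408.37 kPa.
q_ult = 302.05 + 408.37 = 710.42 kPa.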